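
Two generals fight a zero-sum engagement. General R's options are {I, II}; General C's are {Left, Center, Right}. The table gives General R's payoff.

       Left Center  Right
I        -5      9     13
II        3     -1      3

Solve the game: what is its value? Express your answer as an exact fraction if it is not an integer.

11/9

Row minima: I → -5, II → -1; maximin = -1.
Column maxima: Left → 3, Center → 9, Right → 13; minimax = 3.
-1 ≠ 3, so there is no saddle point; optimal play is mixed.
Right is strictly dominated by Center (it gives General R strictly more in every row), so General C never plays it.
On the remaining 2×2 (I, II vs Left, Center):
Let General R play I with probability p. Expected payoff against Left: (-5)p + 3(1−p) = −8p + 3; against Center: 9p + (-1)(1−p) = 10p − 1.
Setting these equal: −8p + 3 = 10p − 1 ⇒ −18p = -4 ⇒ p = 2/9, and the value is (-8)·(2/9) + 3 = 11/9.
For General C: with q = P(Left), equating I's and II's payoffs gives −14q + 9 = 4q − 1 ⇒ q = 5/9.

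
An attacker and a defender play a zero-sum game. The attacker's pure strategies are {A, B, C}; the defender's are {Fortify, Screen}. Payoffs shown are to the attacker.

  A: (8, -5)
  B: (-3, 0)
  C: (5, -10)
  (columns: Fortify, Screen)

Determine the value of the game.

-15/16

Row minima: A → -5, B → -3, C → -10; maximin = -3.
Column maxima: Fortify → 8, Screen → 0; minimax = 0.
-3 ≠ 0, so there is no saddle point; optimal play is mixed.
C is strictly dominated by A, so the attacker never plays it.
On the remaining 2×2 (A, B vs Fortify, Screen):
Let the attacker play A with probability p. Expected payoff against Fortify: 8p + (-3)(1−p) = 11p − 3; against Screen: (-5)p + 0(1−p) = −5p.
Setting these equal: 11p − 3 = −5p ⇒ 16p = 3 ⇒ p = 3/16, and the value is (11)·(3/16) − 3 = -15/16.
For the defender: with q = P(Fortify), equating A's and B's payoffs gives 13q − 5 = −3q ⇒ q = 5/16.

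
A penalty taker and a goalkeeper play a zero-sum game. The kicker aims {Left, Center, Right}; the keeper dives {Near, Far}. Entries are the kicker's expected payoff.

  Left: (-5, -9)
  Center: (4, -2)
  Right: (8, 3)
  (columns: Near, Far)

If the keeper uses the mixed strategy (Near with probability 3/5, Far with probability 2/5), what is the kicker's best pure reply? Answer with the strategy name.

Right

Expected payoff of Left: (3/5)·(-5) + (2/5)·(-9) = -33/5.
Expected payoff of Center: (3/5)·4 + (2/5)·(-2) = 8/5.
Expected payoff of Right: (3/5)·8 + (2/5)·3 = 6.
The largest is 6, so the kicker's best response is Right.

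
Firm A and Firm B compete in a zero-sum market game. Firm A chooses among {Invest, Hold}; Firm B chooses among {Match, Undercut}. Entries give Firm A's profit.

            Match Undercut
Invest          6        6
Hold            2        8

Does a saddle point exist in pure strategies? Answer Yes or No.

Yes

Row minima: Invest → 6, Hold → 2; maximin = 6.
Column maxima: Match → 6, Undercut → 8; minimax = 6.
maximin = minimax = 6, so a saddle point exists.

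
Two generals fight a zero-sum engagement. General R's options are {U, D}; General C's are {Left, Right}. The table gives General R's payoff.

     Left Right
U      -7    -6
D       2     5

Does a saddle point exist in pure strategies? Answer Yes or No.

Yes

Row minima: U → -7, D → 2; maximin = 2.
Column maxima: Left → 2, Right → 5; minimax = 2.
maximin = minimax = 2, so a saddle point exists.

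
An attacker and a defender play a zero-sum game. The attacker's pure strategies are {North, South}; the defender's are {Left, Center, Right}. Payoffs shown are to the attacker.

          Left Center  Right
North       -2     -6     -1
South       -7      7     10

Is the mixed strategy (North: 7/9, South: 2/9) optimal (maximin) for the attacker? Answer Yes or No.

Against Left this mix gives (7/9)·(-2) + (2/9)·(-7) = -28/9.
Against Center this mix gives (7/9)·(-6) + (2/9)·7 = -28/9.
Against Right this mix gives (7/9)·(-1) + (2/9)·10 = 13/9.
All of the defender's active replies (Left, Center) yield -28/9, and no column does worse for the attacker. The mix makes the defender indifferent and guarantees -28/9, so it is optimal.

Yes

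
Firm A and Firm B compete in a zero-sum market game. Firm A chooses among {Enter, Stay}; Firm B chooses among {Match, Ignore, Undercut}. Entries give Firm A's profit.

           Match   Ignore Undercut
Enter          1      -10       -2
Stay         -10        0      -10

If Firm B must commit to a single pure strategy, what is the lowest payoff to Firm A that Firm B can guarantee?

Column maxima: Match → 1, Ignore → 0, Undercut → -2.
The smallest of these is -2.

-2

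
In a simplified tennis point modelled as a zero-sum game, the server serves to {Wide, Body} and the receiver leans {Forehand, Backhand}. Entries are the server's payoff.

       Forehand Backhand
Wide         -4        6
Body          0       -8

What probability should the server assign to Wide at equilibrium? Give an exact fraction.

4/9

Row minima: Wide → -4, Body → -8; maximin = -4.
Column maxima: Forehand → 0, Backhand → 6; minimax = 0.
-4 ≠ 0, so there is no saddle point; optimal play is mixed.
Let the server play Wide with probability p. Expected payoff against Forehand: (-4)p + 0(1−p) = −4p; against Backhand: 6p + (-8)(1−p) = 14p − 8.
Setting these equal: −4p = 14p − 8 ⇒ −18p = -8 ⇒ p = 4/9, and the value is (-4)·(4/9) = -16/9.
For the receiver: with q = P(Forehand), equating Wide's and Body's payoffs gives −10q + 6 = 8q − 8 ⇒ q = 7/9.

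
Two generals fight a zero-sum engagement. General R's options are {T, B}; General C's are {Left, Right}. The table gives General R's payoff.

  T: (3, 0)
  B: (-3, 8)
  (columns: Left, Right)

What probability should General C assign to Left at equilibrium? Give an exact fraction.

4/7

Row minima: T → 0, B → -3; maximin = 0.
Column maxima: Left → 3, Right → 8; minimax = 3.
0 ≠ 3, so there is no saddle point; optimal play is mixed.
Let General R play T with probability p. Expected payoff against Left: 3p + (-3)(1−p) = 6p − 3; against Right: 0p + 8(1−p) = −8p + 8.
Setting these equal: 6p − 3 = −8p + 8 ⇒ 14p = 11 ⇒ p = 11/14, and the value is (6)·(11/14) − 3 = 12/7.
For General C: with q = P(Left), equating T's and B's payoffs gives 3q = −11q + 8 ⇒ q = 4/7.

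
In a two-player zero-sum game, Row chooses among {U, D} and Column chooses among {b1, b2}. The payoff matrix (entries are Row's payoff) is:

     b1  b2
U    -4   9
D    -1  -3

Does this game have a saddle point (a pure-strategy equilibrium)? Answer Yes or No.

No

Row minima: U → -4, D → -3; maximin = -3.
Column maxima: b1 → -1, b2 → 9; minimax = -1.
-3 ≠ -1, so no pure-strategy equilibrium exists.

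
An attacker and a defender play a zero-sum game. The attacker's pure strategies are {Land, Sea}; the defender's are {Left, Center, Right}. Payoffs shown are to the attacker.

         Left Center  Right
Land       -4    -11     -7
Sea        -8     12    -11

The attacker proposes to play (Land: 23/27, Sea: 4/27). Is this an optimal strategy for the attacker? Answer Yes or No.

Against Left this mix gives (23/27)·(-4) + (4/27)·(-8) = -124/27.
Against Center this mix gives (23/27)·(-11) + (4/27)·12 = -205/27.
Against Right this mix gives (23/27)·(-7) + (4/27)·(-11) = -205/27.
All of the defender's active replies (Center, Right) yield -205/27, and no column does worse for the attacker. The mix makes the defender indifferent and guarantees -205/27, so it is optimal.

Yes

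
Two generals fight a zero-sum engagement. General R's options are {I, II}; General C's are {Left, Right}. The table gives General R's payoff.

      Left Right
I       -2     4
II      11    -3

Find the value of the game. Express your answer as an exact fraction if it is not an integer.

19/10

Row minima: I → -2, II → -3; maximin = -2.
Column maxima: Left → 11, Right → 4; minimax = 4.
-2 ≠ 4, so there is no saddle point; optimal play is mixed.
Let General R play I with probability p. Expected payoff against Left: (-2)p + 11(1−p) = −13p + 11; against Right: 4p + (-3)(1−p) = 7p − 3.
Setting these equal: −13p + 11 = 7p − 3 ⇒ −20p = -14 ⇒ p = 7/10, and the value is (-13)·(7/10) + 11 = 19/10.
For General C: with q = P(Left), equating I's and II's payoffs gives −6q + 4 = 14q − 3 ⇒ q = 7/20.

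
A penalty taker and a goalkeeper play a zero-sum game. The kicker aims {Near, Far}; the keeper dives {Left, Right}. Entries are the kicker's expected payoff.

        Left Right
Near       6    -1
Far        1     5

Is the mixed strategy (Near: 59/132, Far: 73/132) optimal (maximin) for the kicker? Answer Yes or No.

No

Against Left this mix gives (59/132)·6 + (73/132)·1 = 427/132.
Against Right this mix gives (59/132)·(-1) + (73/132)·5 = 51/22.
The keeper will play Right, holding the kicker to 51/22. Shifting weight toward the row that does better against Right would raise this floor (the equalizing mix achieves 31/11 against both Right and Left), so the proposed strategy is not optimal.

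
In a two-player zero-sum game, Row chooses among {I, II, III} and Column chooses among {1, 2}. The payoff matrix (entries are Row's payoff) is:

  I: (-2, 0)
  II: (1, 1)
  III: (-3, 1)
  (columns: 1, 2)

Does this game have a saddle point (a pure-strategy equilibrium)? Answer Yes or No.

Yes

Row minima: I → -2, II → 1, III → -3; maximin = 1.
Column maxima: 1 → 1, 2 → 1; minimax = 1.
maximin = minimax = 1, so a saddle point exists.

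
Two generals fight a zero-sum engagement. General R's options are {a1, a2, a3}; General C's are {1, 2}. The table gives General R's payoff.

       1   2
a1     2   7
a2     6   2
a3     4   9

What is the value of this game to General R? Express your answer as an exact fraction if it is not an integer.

Row minima: a1 → 2, a2 → 2, a3 → 4; maximin = 4.
Column maxima: 1 → 6, 2 → 9; minimax = 6.
4 ≠ 6, so there is no saddle point; optimal play is mixed.
a1 is strictly dominated by a3, so General R never plays it.
On the remaining 2×2 (a2, a3 vs 1, 2):
Let General R play a2 with probability p. Expected payoff against 1: 6p + 4(1−p) = 2p + 4; against 2: 2p + 9(1−p) = −7p + 9.
Setting these equal: 2p + 4 = −7p + 9 ⇒ 9p = 5 ⇒ p = 5/9, and the value is (2)·(5/9) + 4 = 46/9.
For General C: with q = P(1), equating a2's and a3's payoffs gives 4q + 2 = −5q + 9 ⇒ q = 7/9.

46/9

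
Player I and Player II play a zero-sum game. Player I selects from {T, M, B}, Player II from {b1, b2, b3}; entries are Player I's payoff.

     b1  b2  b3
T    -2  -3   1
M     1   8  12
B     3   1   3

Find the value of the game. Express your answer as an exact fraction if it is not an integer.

Row minima: T → -3, M → 1, B → 1; maximin = 1.
Column maxima: b1 → 3, b2 → 8, b3 → 12; minimax = 3.
1 ≠ 3, so there is no saddle point; optimal play is mixed.
T is strictly dominated by M, so Player I never plays it.
b3 is strictly dominated by b2 (it gives Player I strictly more in every row), so Player II never plays it.
On the remaining 2×2 (M, B vs b1, b2):
Let Player I play M with probability p. Expected payoff against b1: 1p + 3(1−p) = −2p + 3; against b2: 8p + 1(1−p) = 7p + 1.
Setting these equal: −2p + 3 = 7p + 1 ⇒ −9p = -2 ⇒ p = 2/9, and the value is (-2)·(2/9) + 3 = 23/9.
For Player II: with q = P(b1), equating M's and B's payoffs gives −7q + 8 = 2q + 1 ⇒ q = 7/9.

23/9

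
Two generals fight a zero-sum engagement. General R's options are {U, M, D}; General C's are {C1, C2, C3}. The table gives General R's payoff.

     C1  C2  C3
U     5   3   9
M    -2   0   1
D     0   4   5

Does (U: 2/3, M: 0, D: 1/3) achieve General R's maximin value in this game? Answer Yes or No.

Yes

Against C1 this mix gives (2/3)·5 + (1/3)·0 = 10/3.
Against C2 this mix gives (2/3)·3 + (1/3)·4 = 10/3.
Against C3 this mix gives (2/3)·9 + (1/3)·5 = 23/3.
All of General C's active replies (C1, C2) yield 10/3, and no column does worse for General R. The mix makes General C indifferent and guarantees 10/3, so it is optimal.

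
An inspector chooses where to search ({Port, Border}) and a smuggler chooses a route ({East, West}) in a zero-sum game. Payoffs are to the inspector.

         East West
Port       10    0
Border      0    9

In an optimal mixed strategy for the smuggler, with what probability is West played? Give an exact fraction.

10/19

Row minima: Port → 0, Border → 0; maximin = 0.
Column maxima: East → 10, West → 9; minimax = 9.
0 ≠ 9, so there is no saddle point; optimal play is mixed.
Let the inspector play Port with probability p. Expected payoff against East: 10p + 0(1−p) = 10p; against West: 0p + 9(1−p) = −9p + 9.
Setting these equal: 10p = −9p + 9 ⇒ 19p = 9 ⇒ p = 9/19, and the value is (10)·(9/19) = 90/19.
For the smuggler: with q = P(East), equating Port's and Border's payoffs gives 10q = −9q + 9 ⇒ q = 9/19.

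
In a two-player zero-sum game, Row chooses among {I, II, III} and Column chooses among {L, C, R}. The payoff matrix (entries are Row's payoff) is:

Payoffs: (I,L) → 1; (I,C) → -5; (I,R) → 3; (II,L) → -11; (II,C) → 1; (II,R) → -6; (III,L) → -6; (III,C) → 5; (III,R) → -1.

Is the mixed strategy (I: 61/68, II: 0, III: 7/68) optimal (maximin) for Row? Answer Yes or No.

Against L this mix gives (61/68)·1 + (7/68)·(-6) = 19/68.
Against C this mix gives (61/68)·(-5) + (7/68)·5 = -135/34.
Against R this mix gives (61/68)·3 + (7/68)·(-1) = 44/17.
Column will play C, holding Row to -135/34. Shifting weight toward the row that does better against C would raise this floor (the equalizing mix achieves -25/17 against both C and L), so the proposed strategy is not optimal.

No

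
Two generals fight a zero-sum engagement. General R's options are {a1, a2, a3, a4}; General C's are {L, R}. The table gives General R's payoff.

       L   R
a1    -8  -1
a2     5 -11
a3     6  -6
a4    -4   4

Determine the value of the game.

Row minima: a1 → -8, a2 → -11, a3 → -6, a4 → -4; maximin = -4.
Column maxima: L → 6, R → 4; minimax = 4.
-4 ≠ 4, so there is no saddle point; optimal play is mixed.
a1 is strictly dominated by a4, so General R never plays it.
a2 is strictly dominated by a3, so General R never plays it.
On the remaining 2×2 (a3, a4 vs L, R):
Let General R play a3 with probability p. Expected payoff against L: 6p + (-4)(1−p) = 10p − 4; against R: (-6)p + 4(1−p) = −10p + 4.
Setting these equal: 10p − 4 = −10p + 4 ⇒ 20p = 8 ⇒ p = 2/5, and the value is (10)·(2/5) − 4 = 0.
For General C: with q = P(L), equating a3's and a4's payoffs gives 12q − 6 = −8q + 4 ⇒ q = 1/2.

0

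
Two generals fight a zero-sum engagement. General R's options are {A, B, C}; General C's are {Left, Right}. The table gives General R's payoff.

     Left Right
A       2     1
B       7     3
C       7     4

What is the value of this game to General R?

Row minima: A → 1, B → 3, C → 4; maximin = 4.
Column maxima: Left → 7, Right → 4; minimax = 4.
Since maximin = minimax = 4, there is a saddle point and the value is 4.

4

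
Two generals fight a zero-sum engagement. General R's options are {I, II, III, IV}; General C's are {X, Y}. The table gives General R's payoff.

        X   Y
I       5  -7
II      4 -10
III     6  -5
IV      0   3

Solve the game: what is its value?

Row minima: I → -7, II → -10, III → -5, IV → 0; maximin = 0.
Column maxima: X → 6, Y → 3; minimax = 3.
0 ≠ 3, so there is no saddle point; optimal play is mixed.
I is strictly dominated by III, so General R never plays it.
II is strictly dominated by III, so General R never plays it.
On the remaining 2×2 (III, IV vs X, Y):
Let General R play III with probability p. Expected payoff against X: 6p + 0(1−p) = 6p; against Y: (-5)p + 3(1−p) = −8p + 3.
Setting these equal: 6p = −8p + 3 ⇒ 14p = 3 ⇒ p = 3/14, and the value is (6)·(3/14) = 9/7.
For General C: with q = P(X), equating III's and IV's payoffs gives 11q − 5 = −3q + 3 ⇒ q = 4/7.

9/7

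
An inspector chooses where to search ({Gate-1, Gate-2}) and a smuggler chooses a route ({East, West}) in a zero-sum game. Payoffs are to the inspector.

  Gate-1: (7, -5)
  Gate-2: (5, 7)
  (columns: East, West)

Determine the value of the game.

Row minima: Gate-1 → -5, Gate-2 → 5; maximin = 5.
Column maxima: East → 7, West → 7; minimax = 7.
5 ≠ 7, so there is no saddle point; optimal play is mixed.
Let the inspector play Gate-1 with probability p. Expected payoff against East: 7p + 5(1−p) = 2p + 5; against West: (-5)p + 7(1−p) = −12p + 7.
Setting these equal: 2p + 5 = −12p + 7 ⇒ 14p = 2 ⇒ p = 1/7, and the value is (2)·(1/7) + 5 = 37/7.
For the smuggler: with q = P(East), equating Gate-1's and Gate-2's payoffs gives 12q − 5 = −2q + 7 ⇒ q = 6/7.

37/7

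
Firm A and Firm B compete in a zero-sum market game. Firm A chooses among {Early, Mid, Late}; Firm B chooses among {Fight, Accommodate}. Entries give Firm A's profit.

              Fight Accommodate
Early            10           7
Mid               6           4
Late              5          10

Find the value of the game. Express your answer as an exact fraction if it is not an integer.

Row minima: Early → 7, Mid → 4, Late → 5; maximin = 7.
Column maxima: Fight → 10, Accommodate → 10; minimax = 10.
7 ≠ 10, so there is no saddle point; optimal play is mixed.
Mid is strictly dominated by Early, so Firm A never plays it.
On the remaining 2×2 (Early, Late vs Fight, Accommodate):
Let Firm A play Early with probability p. Expected payoff against Fight: 10p + 5(1−p) = 5p + 5; against Accommodate: 7p + 10(1−p) = −3p + 10.
Setting these equal: 5p + 5 = −3p + 10 ⇒ 8p = 5 ⇒ p = 5/8, and the value is (5)·(5/8) + 5 = 65/8.
For Firm B: with q = P(Fight), equating Early's and Late's payoffs gives 3q + 7 = −5q + 10 ⇒ q = 3/8.

65/8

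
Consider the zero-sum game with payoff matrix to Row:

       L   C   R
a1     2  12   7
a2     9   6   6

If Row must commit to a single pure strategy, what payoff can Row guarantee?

Row minima: a1 → 2, a2 → 6.
The best of these is 6.

6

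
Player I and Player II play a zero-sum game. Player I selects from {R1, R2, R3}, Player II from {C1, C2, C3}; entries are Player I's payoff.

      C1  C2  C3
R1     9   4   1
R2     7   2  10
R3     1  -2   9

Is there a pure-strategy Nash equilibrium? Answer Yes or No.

Row minima: R1 → 1, R2 → 2, R3 → -2; maximin = 2.
Column maxima: C1 → 9, C2 → 4, C3 → 10; minimax = 4.
2 ≠ 4, so no pure-strategy equilibrium exists.

No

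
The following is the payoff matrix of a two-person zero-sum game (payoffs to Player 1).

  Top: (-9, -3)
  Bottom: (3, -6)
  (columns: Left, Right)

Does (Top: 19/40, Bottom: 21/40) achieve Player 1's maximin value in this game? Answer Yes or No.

Against Left this mix gives (19/40)·(-9) + (21/40)·3 = -27/10.
Against Right this mix gives (19/40)·(-3) + (21/40)·(-6) = -183/40.
Player 2 will play Right, holding Player 1 to -183/40. Shifting weight toward the row that does better against Right would raise this floor (the equalizing mix achieves -21/5 against both Right and Left), so the proposed strategy is not optimal.

No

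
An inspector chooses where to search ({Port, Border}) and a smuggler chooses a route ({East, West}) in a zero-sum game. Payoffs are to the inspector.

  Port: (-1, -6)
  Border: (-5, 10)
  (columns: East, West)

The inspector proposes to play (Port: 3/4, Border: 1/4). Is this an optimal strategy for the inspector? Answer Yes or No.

Against East this mix gives (3/4)·(-1) + (1/4)·(-5) = -2.
Against West this mix gives (3/4)·(-6) + (1/4)·10 = -2.
All of the smuggler's active replies (East, West) yield -2, and no column does worse for the inspector. The mix makes the smuggler indifferent and guarantees -2, so it is optimal.

Yes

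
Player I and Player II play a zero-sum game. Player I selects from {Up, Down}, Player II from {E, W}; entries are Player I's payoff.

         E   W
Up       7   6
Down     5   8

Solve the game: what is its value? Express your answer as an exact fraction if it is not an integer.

Row minima: Up → 6, Down → 5; maximin = 6.
Column maxima: E → 7, W → 8; minimax = 7.
6 ≠ 7, so there is no saddle point; optimal play is mixed.
Let Player I play Up with probability p. Expected payoff against E: 7p + 5(1−p) = 2p + 5; against W: 6p + 8(1−p) = −2p + 8.
Setting these equal: 2p + 5 = −2p + 8 ⇒ 4p = 3 ⇒ p = 3/4, and the value is (2)·(3/4) + 5 = 13/2.
For Player II: with q = P(E), equating Up's and Down's payoffs gives q + 6 = −3q + 8 ⇒ q = 1/2.

13/2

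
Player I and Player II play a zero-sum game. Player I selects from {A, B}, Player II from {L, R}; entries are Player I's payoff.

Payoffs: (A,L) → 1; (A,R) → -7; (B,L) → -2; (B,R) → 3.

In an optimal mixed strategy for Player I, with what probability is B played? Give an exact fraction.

8/13

Row minima: A → -7, B → -2; maximin = -2.
Column maxima: L → 1, R → 3; minimax = 1.
-2 ≠ 1, so there is no saddle point; optimal play is mixed.
Let Player I play A with probability p. Expected payoff against L: 1p + (-2)(1−p) = 3p − 2; against R: (-7)p + 3(1−p) = −10p + 3.
Setting these equal: 3p − 2 = −10p + 3 ⇒ 13p = 5 ⇒ p = 5/13, and the value is (3)·(5/13) − 2 = -11/13.
For Player II: with q = P(L), equating A's and B's payoffs gives 8q − 7 = −5q + 3 ⇒ q = 10/13.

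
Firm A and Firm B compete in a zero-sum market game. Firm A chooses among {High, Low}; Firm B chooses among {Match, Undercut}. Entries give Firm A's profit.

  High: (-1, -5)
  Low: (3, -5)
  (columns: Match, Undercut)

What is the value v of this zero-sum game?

-5

Row minima: High → -5, Low → -5; maximin = -5.
Column maxima: Match → 3, Undercut → -5; minimax = -5.
Since maximin = minimax = -5, there is a saddle point and the value is -5.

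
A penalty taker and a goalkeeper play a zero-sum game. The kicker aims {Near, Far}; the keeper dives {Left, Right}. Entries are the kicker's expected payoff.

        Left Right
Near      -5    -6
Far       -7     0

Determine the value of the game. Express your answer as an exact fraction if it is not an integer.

Row minima: Near → -6, Far → -7; maximin = -6.
Column maxima: Left → -5, Right → 0; minimax = -5.
-6 ≠ -5, so there is no saddle point; optimal play is mixed.
Let the kicker play Near with probability p. Expected payoff against Left: (-5)p + (-7)(1−p) = 2p − 7; against Right: (-6)p + 0(1−p) = −6p.
Setting these equal: 2p − 7 = −6p ⇒ 8p = 7 ⇒ p = 7/8, and the value is (2)·(7/8) − 7 = -21/4.
For the keeper: with q = P(Left), equating Near's and Far's payoffs gives q − 6 = −7q ⇒ q = 3/4.

-21/4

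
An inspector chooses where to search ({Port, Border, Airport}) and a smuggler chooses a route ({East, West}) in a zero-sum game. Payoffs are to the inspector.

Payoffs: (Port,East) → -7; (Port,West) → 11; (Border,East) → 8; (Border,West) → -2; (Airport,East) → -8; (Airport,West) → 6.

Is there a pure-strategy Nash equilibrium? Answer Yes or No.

No

Row minima: Port → -7, Border → -2, Airport → -8; maximin = -2.
Column maxima: East → 8, West → 11; minimax = 8.
-2 ≠ 8, so no pure-strategy equilibrium exists.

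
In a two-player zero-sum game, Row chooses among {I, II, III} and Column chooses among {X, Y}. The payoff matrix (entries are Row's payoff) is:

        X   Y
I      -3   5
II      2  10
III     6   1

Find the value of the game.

58/13

Row minima: I → -3, II → 2, III → 1; maximin = 2.
Column maxima: X → 6, Y → 10; minimax = 6.
2 ≠ 6, so there is no saddle point; optimal play is mixed.
I is strictly dominated by II, so Row never plays it.
On the remaining 2×2 (II, III vs X, Y):
Let Row play II with probability p. Expected payoff against X: 2p + 6(1−p) = −4p + 6; against Y: 10p + 1(1−p) = 9p + 1.
Setting these equal: −4p + 6 = 9p + 1 ⇒ −13p = -5 ⇒ p = 5/13, and the value is (-4)·(5/13) + 6 = 58/13.
For Column: with q = P(X), equating II's and III's payoffs gives −8q + 10 = 5q + 1 ⇒ q = 9/13.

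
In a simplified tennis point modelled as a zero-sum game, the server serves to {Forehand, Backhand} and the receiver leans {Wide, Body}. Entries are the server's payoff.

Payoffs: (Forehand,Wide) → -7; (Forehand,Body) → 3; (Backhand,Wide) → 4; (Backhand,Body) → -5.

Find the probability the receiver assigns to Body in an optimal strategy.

11/19

Row minima: Forehand → -7, Backhand → -5; maximin = -5.
Column maxima: Wide → 4, Body → 3; minimax = 3.
-5 ≠ 3, so there is no saddle point; optimal play is mixed.
Let the server play Forehand with probability p. Expected payoff against Wide: (-7)p + 4(1−p) = −11p + 4; against Body: 3p + (-5)(1−p) = 8p − 5.
Setting these equal: −11p + 4 = 8p − 5 ⇒ −19p = -9 ⇒ p = 9/19, and the value is (-11)·(9/19) + 4 = -23/19.
For the receiver: with q = P(Wide), equating Forehand's and Backhand's payoffs gives −10q + 3 = 9q − 5 ⇒ q = 8/19.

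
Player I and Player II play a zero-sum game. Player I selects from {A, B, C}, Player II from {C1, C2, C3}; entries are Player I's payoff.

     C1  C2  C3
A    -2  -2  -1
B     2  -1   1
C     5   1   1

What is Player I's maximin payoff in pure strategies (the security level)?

1

Row minima: A → -2, B → -1, C → 1.
The best of these is 1.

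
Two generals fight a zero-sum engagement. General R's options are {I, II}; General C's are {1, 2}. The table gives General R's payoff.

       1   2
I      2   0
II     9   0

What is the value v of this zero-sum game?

Row minima: I → 0, II → 0; maximin = 0.
Column maxima: 1 → 9, 2 → 0; minimax = 0.
Since maximin = minimax = 0, there is a saddle point and the value is 0.

0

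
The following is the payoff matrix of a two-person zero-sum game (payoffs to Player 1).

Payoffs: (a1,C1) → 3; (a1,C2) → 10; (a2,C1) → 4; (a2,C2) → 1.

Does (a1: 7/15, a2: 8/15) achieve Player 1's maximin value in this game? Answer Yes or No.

Against C1 this mix gives (7/15)·3 + (8/15)·4 = 53/15.
Against C2 this mix gives (7/15)·10 + (8/15)·1 = 26/5.
Player 2 will play C1, holding Player 1 to 53/15. Shifting weight toward the row that does better against C1 would raise this floor (the equalizing mix achieves 37/10 against both C1 and C2), so the proposed strategy is not optimal.

No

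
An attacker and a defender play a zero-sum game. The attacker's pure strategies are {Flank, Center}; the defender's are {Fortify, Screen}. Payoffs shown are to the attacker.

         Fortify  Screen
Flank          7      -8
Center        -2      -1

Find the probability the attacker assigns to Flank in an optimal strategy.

Row minima: Flank → -8, Center → -2; maximin = -2.
Column maxima: Fortify → 7, Screen → -1; minimax = -1.
-2 ≠ -1, so there is no saddle point; optimal play is mixed.
Let the attacker play Flank with probability p. Expected payoff against Fortify: 7p + (-2)(1−p) = 9p − 2; against Screen: (-8)p + (-1)(1−p) = −7p − 1.
Setting these equal: 9p − 2 = −7p − 1 ⇒ 16p = 1 ⇒ p = 1/16, and the value is (9)·(1/16) − 2 = -23/16.
For the defender: with q = P(Fortify), equating Flank's and Center's payoffs gives 15q − 8 = −q − 1 ⇒ q = 7/16.

1/16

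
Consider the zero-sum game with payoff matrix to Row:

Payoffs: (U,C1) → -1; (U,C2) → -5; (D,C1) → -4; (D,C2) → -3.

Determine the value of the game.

-17/5

Row minima: U → -5, D → -4; maximin = -4.
Column maxima: C1 → -1, C2 → -3; minimax = -3.
-4 ≠ -3, so there is no saddle point; optimal play is mixed.
Let Row play U with probability p. Expected payoff against C1: (-1)p + (-4)(1−p) = 3p − 4; against C2: (-5)p + (-3)(1−p) = −2p − 3.
Setting these equal: 3p − 4 = −2p − 3 ⇒ 5p = 1 ⇒ p = 1/5, and the value is (3)·(1/5) − 4 = -17/5.
For Column: with q = P(C1), equating U's and D's payoffs gives 4q − 5 = −q − 3 ⇒ q = 2/5.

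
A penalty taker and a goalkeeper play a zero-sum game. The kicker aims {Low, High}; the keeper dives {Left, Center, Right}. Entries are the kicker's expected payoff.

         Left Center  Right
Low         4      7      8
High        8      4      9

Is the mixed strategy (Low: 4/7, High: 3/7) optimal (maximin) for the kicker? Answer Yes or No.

Against Left this mix gives (4/7)·4 + (3/7)·8 = 40/7.
Against Center this mix gives (4/7)·7 + (3/7)·4 = 40/7.
Against Right this mix gives (4/7)·8 + (3/7)·9 = 59/7.
All of the keeper's active replies (Left, Center) yield 40/7, and no column does worse for the kicker. The mix makes the keeper indifferent and guarantees 40/7, so it is optimal.

Yes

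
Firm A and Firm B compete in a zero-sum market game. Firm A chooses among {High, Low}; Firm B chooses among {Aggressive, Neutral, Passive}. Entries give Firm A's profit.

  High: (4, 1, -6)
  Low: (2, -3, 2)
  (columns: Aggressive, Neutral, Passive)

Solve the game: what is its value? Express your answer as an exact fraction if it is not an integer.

-4/3

Row minima: High → -6, Low → -3; maximin = -3.
Column maxima: Aggressive → 4, Neutral → 1, Passive → 2; minimax = 1.
-3 ≠ 1, so there is no saddle point; optimal play is mixed.
Aggressive is strictly dominated by Neutral (it gives Firm A strictly more in every row), so Firm B never plays it.
On the remaining 2×2 (High, Low vs Neutral, Passive):
Let Firm A play High with probability p. Expected payoff against Neutral: 1p + (-3)(1−p) = 4p − 3; against Passive: (-6)p + 2(1−p) = −8p + 2.
Setting these equal: 4p − 3 = −8p + 2 ⇒ 12p = 5 ⇒ p = 5/12, and the value is (4)·(5/12) − 3 = -4/3.
For Firm B: with q = P(Neutral), equating High's and Low's payoffs gives 7q − 6 = −5q + 2 ⇒ q = 2/3.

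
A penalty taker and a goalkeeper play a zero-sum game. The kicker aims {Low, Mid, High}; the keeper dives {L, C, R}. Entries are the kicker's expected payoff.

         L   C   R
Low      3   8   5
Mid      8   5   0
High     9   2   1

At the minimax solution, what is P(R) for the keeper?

3/5

Row minima: Low → 3, Mid → 0, High → 1; maximin = 3.
Column maxima: L → 9, C → 8, R → 5; minimax = 5.
3 ≠ 5, so there is no saddle point; optimal play is mixed.
C is strictly dominated by R (it gives the kicker strictly more in every row), so the keeper never plays it.
With C eliminated, Mid is strictly dominated by High (High gives the kicker strictly more in every remaining column), so the kicker never plays it.
On the remaining 2×2 (Low, High vs L, R):
Let the kicker play Low with probability p. Expected payoff against L: 3p + 9(1−p) = −6p + 9; against R: 5p + 1(1−p) = 4p + 1.
Setting these equal: −6p + 9 = 4p + 1 ⇒ −10p = -8 ⇒ p = 4/5, and the value is (-6)·(4/5) + 9 = 21/5.
For the keeper: with q = P(L), equating Low's and High's payoffs gives −2q + 5 = 8q + 1 ⇒ q = 2/5.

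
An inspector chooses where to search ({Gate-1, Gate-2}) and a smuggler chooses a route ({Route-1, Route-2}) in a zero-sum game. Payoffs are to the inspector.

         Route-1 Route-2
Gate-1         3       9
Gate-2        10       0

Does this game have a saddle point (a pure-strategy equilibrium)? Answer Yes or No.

No

Row minima: Gate-1 → 3, Gate-2 → 0; maximin = 3.
Column maxima: Route-1 → 10, Route-2 → 9; minimax = 9.
3 ≠ 9, so no pure-strategy equilibrium exists.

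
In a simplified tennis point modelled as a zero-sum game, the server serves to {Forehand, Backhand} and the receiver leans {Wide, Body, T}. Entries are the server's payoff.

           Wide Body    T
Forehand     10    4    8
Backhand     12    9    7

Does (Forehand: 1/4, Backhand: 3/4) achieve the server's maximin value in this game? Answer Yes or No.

No

Against Wide this mix gives (1/4)·10 + (3/4)·12 = 23/2.
Against Body this mix gives (1/4)·4 + (3/4)·9 = 31/4.
Against T this mix gives (1/4)·8 + (3/4)·7 = 29/4.
The receiver will play T, holding the server to 29/4. Shifting weight toward the row that does better against T would raise this floor (the equalizing mix achieves 22/3 against both T and Body), so the proposed strategy is not optimal.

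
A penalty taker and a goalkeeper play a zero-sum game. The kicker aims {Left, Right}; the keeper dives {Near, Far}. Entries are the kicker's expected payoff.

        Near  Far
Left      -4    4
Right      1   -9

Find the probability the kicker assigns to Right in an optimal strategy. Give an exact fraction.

Row minima: Left → -4, Right → -9; maximin = -4.
Column maxima: Near → 1, Far → 4; minimax = 1.
-4 ≠ 1, so there is no saddle point; optimal play is mixed.
Let the kicker play Left with probability p. Expected payoff against Near: (-4)p + 1(1−p) = −5p + 1; against Far: 4p + (-9)(1−p) = 13p − 9.
Setting these equal: −5p + 1 = 13p − 9 ⇒ −18p = -10 ⇒ p = 5/9, and the value is (-5)·(5/9) + 1 = -16/9.
For the keeper: with q = P(Near), equating Left's and Right's payoffs gives −8q + 4 = 10q − 9 ⇒ q = 13/18.

4/9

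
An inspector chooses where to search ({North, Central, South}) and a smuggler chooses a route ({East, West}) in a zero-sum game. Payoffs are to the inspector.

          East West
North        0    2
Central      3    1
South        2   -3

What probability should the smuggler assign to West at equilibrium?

3/4

Row minima: North → 0, Central → 1, South → -3; maximin = 1.
Column maxima: East → 3, West → 2; minimax = 2.
1 ≠ 2, so there is no saddle point; optimal play is mixed.
South is strictly dominated by Central, so the inspector never plays it.
On the remaining 2×2 (North, Central vs East, West):
Let the inspector play North with probability p. Expected payoff against East: 0p + 3(1−p) = −3p + 3; against West: 2p + 1(1−p) = p + 1.
Setting these equal: −3p + 3 = p + 1 ⇒ −4p = -2 ⇒ p = 1/2, and the value is (-3)·(1/2) + 3 = 3/2.
For the smuggler: with q = P(East), equating North's and Central's payoffs gives −2q + 2 = 2q + 1 ⇒ q = 1/4.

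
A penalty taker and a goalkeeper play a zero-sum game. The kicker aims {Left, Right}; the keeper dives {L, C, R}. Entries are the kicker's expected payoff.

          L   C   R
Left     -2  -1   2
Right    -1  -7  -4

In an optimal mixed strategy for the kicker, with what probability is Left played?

Row minima: Left → -2, Right → -7; maximin = -2.
Column maxima: L → -1, C → -1, R → 2; minimax = -1.
-2 ≠ -1, so there is no saddle point; optimal play is mixed.
R is strictly dominated by C (it gives the kicker strictly more in every row), so the keeper never plays it.
On the remaining 2×2 (Left, Right vs L, C):
Let the kicker play Left with probability p. Expected payoff against L: (-2)p + (-1)(1−p) = −p − 1; against C: (-1)p + (-7)(1−p) = 6p − 7.
Setting these equal: −p − 1 = 6p − 7 ⇒ −7p = -6 ⇒ p = 6/7, and the value is (-1)·(6/7) − 1 = -13/7.
For the keeper: with q = P(L), equating Left's and Right's payoffs gives −q − 1 = 6q − 7 ⇒ q = 6/7.

6/7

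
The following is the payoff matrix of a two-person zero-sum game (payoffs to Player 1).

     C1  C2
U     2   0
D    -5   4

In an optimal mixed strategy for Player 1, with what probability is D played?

2/11

Row minima: U → 0, D → -5; maximin = 0.
Column maxima: C1 → 2, C2 → 4; minimax = 2.
0 ≠ 2, so there is no saddle point; optimal play is mixed.
Let Player 1 play U with probability p. Expected payoff against C1: 2p + (-5)(1−p) = 7p − 5; against C2: 0p + 4(1−p) = −4p + 4.
Setting these equal: 7p − 5 = −4p + 4 ⇒ 11p = 9 ⇒ p = 9/11, and the value is (7)·(9/11) − 5 = 8/11.
For Player 2: with q = P(C1), equating U's and D's payoffs gives 2q = −9q + 4 ⇒ q = 4/11.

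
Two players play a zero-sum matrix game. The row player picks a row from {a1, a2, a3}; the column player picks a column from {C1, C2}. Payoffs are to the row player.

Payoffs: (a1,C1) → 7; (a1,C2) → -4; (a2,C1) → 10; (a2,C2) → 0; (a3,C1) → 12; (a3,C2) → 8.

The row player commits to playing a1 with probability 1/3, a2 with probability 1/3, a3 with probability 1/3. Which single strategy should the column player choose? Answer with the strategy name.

If the column player plays C1, the row player's expected payoff is (1/3)·7 + (1/3)·10 + (1/3)·12 = 29/3.
If the column player plays C2, the row player's expected payoff is (1/3)·(-4) + (1/3)·0 + (1/3)·8 = 4/3.
The column player minimizes the row player's payoff; the smallest is 4/3, so the best response is C2.

C2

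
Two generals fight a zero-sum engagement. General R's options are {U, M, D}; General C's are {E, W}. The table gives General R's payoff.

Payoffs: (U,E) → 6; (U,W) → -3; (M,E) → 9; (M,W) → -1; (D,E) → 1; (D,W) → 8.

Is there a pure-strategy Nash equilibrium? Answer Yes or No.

No

Row minima: U → -3, M → -1, D → 1; maximin = 1.
Column maxima: E → 9, W → 8; minimax = 8.
1 ≠ 8, so no pure-strategy equilibrium exists.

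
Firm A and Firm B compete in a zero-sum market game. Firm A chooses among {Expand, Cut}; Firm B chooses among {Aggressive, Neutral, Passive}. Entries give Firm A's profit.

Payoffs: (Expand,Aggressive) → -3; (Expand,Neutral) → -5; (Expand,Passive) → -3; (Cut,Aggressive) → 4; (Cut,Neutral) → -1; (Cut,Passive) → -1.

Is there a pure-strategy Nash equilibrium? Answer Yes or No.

Yes

Row minima: Expand → -5, Cut → -1; maximin = -1.
Column maxima: Aggressive → 4, Neutral → -1, Passive → -1; minimax = -1.
maximin = minimax = -1, so a saddle point exists.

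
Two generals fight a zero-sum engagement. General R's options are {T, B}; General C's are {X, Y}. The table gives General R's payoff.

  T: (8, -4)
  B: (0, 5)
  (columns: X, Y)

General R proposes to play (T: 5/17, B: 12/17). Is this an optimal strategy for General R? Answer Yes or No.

Yes

Against X this mix gives (5/17)·8 + (12/17)·0 = 40/17.
Against Y this mix gives (5/17)·(-4) + (12/17)·5 = 40/17.
All of General C's active replies (X, Y) yield 40/17, and no column does worse for General R. The mix makes General C indifferent and guarantees 40/17, so it is optimal.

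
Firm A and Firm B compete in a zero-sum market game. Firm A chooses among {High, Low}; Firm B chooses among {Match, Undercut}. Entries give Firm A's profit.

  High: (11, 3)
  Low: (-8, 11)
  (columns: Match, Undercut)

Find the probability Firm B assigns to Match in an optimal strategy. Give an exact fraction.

8/27

Row minima: High → 3, Low → -8; maximin = 3.
Column maxima: Match → 11, Undercut → 11; minimax = 11.
3 ≠ 11, so there is no saddle point; optimal play is mixed.
Let Firm A play High with probability p. Expected payoff against Match: 11p + (-8)(1−p) = 19p − 8; against Undercut: 3p + 11(1−p) = −8p + 11.
Setting these equal: 19p − 8 = −8p + 11 ⇒ 27p = 19 ⇒ p = 19/27, and the value is (19)·(19/27) − 8 = 145/27.
For Firm B: with q = P(Match), equating High's and Low's payoffs gives 8q + 3 = −19q + 11 ⇒ q = 8/27.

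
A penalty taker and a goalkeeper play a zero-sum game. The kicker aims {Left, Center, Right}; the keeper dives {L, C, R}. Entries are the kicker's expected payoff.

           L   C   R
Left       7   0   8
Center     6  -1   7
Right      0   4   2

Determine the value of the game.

Row minima: Left → 0, Center → -1, Right → 0; maximin = 0.
Column maxima: L → 7, C → 4, R → 8; minimax = 4.
0 ≠ 4, so there is no saddle point; optimal play is mixed.
Center is strictly dominated by Left, so the kicker never plays it.
R is strictly dominated by L (it gives the kicker strictly more in every row), so the keeper never plays it.
On the remaining 2×2 (Left, Right vs L, C):
Let the kicker play Left with probability p. Expected payoff against L: 7p + 0(1−p) = 7p; against C: 0p + 4(1−p) = −4p + 4.
Setting these equal: 7p = −4p + 4 ⇒ 11p = 4 ⇒ p = 4/11, and the value is (7)·(4/11) = 28/11.
For the keeper: with q = P(L), equating Left's and Right's payoffs gives 7q = −4q + 4 ⇒ q = 4/11.

28/11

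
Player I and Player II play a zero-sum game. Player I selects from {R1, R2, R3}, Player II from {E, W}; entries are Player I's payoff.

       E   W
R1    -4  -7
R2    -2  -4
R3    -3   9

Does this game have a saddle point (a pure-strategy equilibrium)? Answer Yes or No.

No

Row minima: R1 → -7, R2 → -4, R3 → -3; maximin = -3.
Column maxima: E → -2, W → 9; minimax = -2.
-3 ≠ -2, so no pure-strategy equilibrium exists.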